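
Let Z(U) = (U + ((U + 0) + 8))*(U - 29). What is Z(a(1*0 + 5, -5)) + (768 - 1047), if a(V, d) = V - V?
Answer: -511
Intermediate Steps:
a(V, d) = 0
Z(U) = (-29 + U)*(8 + 2*U) (Z(U) = (U + (U + 8))*(-29 + U) = (U + (8 + U))*(-29 + U) = (8 + 2*U)*(-29 + U) = (-29 + U)*(8 + 2*U))
Z(a(1*0 + 5, -5)) + (768 - 1047) = (-232 - 50*0 + 2*0**2) + (768 - 1047) = (-232 + 0 + 2*0) - 279 = (-232 + 0 + 0) - 279 = -232 - 279 = -511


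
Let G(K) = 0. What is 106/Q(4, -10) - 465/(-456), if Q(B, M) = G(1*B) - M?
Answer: 8831/760 ≈ 11.620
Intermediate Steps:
Q(B, M) = -M (Q(B, M) = 0 - M = -M)
106/Q(4, -10) - 465/(-456) = 106/((-1*(-10))) - 465/(-456) = 106/10 - 465*(-1/456) = 106*(⅒) + 155/152 = 53/5 + 155/152 = 8831/760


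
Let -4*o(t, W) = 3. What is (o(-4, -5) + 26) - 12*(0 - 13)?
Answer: 725/4 ≈ 181.25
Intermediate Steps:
o(t, W) = -¾ (o(t, W) = -¼*3 = -¾)
(o(-4, -5) + 26) - 12*(0 - 13) = (-¾ + 26) - 12*(0 - 13) = 101/4 - 12*(-13) = 101/4 + 156 = 725/4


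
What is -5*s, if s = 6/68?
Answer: -15/34 ≈ -0.44118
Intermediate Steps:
s = 3/34 (s = 6*(1/68) = 3/34 ≈ 0.088235)
-5*s = -5*3/34 = -15/34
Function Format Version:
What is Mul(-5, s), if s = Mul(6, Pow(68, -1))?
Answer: Rational(-15, 34) ≈ -0.44118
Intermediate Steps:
s = Rational(3, 34) (s = Mul(6, Rational(1, 68)) = Rational(3, 34) ≈ 0.088235)
Mul(-5, s) = Mul(-5, Rational(3, 34)) = Rational(-15, 34)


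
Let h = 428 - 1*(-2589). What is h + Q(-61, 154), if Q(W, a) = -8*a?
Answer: 1785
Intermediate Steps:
h = 3017 (h = 428 + 2589 = 3017)
h + Q(-61, 154) = 3017 - 8*154 = 3017 - 1232 = 1785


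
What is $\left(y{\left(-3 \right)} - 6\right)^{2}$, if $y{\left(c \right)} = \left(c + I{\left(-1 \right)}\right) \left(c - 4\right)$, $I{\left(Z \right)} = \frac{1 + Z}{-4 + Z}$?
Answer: $225$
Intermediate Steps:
$I{\left(Z \right)} = \frac{1 + Z}{-4 + Z}$
$y{\left(c \right)} = c \left(-4 + c\right)$ ($y{\left(c \right)} = \left(c + \frac{1 - 1}{-4 - 1}\right) \left(c - 4\right) = \left(c + \frac{1}{-5} \cdot 0\right) \left(-4 + c\right) = \left(c - 0\right) \left(-4 + c\right) = \left(c + 0\right) \left(-4 + c\right) = c \left(-4 + c\right)$)
$\left(y{\left(-3 \right)} - 6\right)^{2} = \left(- 3 \left(-4 - 3\right) - 6\right)^{2} = \left(\left(-3\right) \left(-7\right) - 6\right)^{2} = \left(21 - 6\right)^{2} = 15^{2} = 225$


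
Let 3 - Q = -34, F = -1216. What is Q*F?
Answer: -44992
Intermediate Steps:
Q = 37 (Q = 3 - 1*(-34) = 3 + 34 = 37)
Q*F = 37*(-1216) = -44992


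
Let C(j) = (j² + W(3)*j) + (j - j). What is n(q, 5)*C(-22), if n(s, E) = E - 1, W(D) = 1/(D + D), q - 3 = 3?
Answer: 5764/3 ≈ 1921.3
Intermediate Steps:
q = 6 (q = 3 + 3 = 6)
W(D) = 1/(2*D)
n(s, E) = -1 + E
C(j) = j² + j/6 (C(j) = (j² + ((½)/3)*j) + (j - j) = (j² + ((½)*(⅓))*j) + 0 = (j² + j/6) + 0 = j² + j/6)
n(q, 5)*C(-22) = (-1 + 5)*(-22*(⅙ - 22)) = 4*(-22*(-131/6)) = 4*(1441/3) = 5764/3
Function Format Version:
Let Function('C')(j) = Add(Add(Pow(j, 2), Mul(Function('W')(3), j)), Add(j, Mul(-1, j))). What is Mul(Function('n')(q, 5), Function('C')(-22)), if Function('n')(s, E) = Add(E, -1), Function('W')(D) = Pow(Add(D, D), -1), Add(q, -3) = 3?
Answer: Rational(5764, 3) ≈ 1921.3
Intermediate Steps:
q = 6 (q = Add(3, 3) = 6)
Function('W')(D) = Mul(Rational(1, 2), Pow(D, -1)) (Function('W')(D) = Pow(Mul(2, D), -1) = Mul(Rational(1, 2), Pow(D, -1)))
Function('n')(s, E) = Add(-1, E)
Function('C')(j) = Add(Pow(j, 2), Mul(Rational(1, 6), j)) (Function('C')(j) = Add(Add(Pow(j, 2), Mul(Mul(Rational(1, 2), Pow(3, -1)), j)), Add(j, Mul(-1, j))) = Add(Add(Pow(j, 2), Mul(Mul(Rational(1, 2), Rational(1, 3)), j)), 0) = Add(Add(Pow(j, 2), Mul(Rational(1, 6), j)), 0) = Add(Pow(j, 2), Mul(Rational(1, 6), j)))
Mul(Function('n')(q, 5), Function('C')(-22)) = Mul(Add(-1, 5), Mul(-22, Add(Rational(1, 6), -22))) = Mul(4, Mul(-22, Rational(-131, 6))) = Mul(4, Rational(1441, 3)) = Rational(5764, 3)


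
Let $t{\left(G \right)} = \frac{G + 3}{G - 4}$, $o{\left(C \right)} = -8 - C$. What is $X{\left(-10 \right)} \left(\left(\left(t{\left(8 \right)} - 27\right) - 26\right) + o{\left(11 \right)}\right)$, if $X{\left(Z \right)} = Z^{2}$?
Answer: $-6925$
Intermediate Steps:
$t{\left(G \right)} = \frac{3 + G}{-4 + G}$
$X{\left(-10 \right)} \left(\left(\left(t{\left(8 \right)} - 27\right) - 26\right) + o{\left(11 \right)}\right) = \left(-10\right)^{2} \left(\left(\left(\frac{3 + 8}{-4 + 8} - 27\right) - 26\right) - 19\right) = 100 \left(\left(\left(\frac{1}{4} \cdot 11 - 27\right) - 26\right) - 19\right) = 100 \left(\left(\left(\frac{11}{4} - 27\right) - 26\right) - 19\right) = 100 \left(\left(- \frac{97}{4} - 26\right) - 19\right) = 100 \left(- \frac{201}{4} - 19\right) = 100 \left(- \frac{277}{4}\right) = -6925$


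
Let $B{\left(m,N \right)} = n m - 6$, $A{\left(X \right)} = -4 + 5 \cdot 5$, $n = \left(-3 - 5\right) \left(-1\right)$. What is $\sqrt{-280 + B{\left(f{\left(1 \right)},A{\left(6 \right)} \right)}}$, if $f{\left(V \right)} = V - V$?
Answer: $i \sqrt{286} \approx 16.912 i$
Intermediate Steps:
$n = 8$ ($n = \left(-8\right) \left(-1\right) = 8$)
$f{\left(V \right)} = 0$
$A{\left(X \right)} = 21$ ($A{\left(X \right)} = -4 + 25 = 21$)
$B{\left(m,N \right)} = -6 + 8 m$ ($B{\left(m,N \right)} = 8 m - 6 = -6 + 8 m$)
$\sqrt{-280 + B{\left(f{\left(1 \right)},A{\left(6 \right)} \right)}} = \sqrt{-280 + \left(-6 + 8 \cdot 0\right)} = \sqrt{-280 + \left(-6 + 0\right)} = \sqrt{-280 - 6} = \sqrt{-286} = i \sqrt{286}$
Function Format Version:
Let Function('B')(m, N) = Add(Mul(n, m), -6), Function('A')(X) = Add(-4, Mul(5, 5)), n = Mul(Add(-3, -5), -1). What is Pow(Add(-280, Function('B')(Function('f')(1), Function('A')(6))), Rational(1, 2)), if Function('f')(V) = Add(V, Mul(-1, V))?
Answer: Mul(I, Pow(286, Rational(1, 2))) ≈ Mul(16.912, I)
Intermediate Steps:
n = 8 (n = Mul(-8, -1) = 8)
Function('f')(V) = 0
Function('A')(X) = 21 (Function('A')(X) = Add(-4, 25) = 21)
Function('B')(m, N) = Add(-6, Mul(8, m)) (Function('B')(m, N) = Add(Mul(8, m), -6) = Add(-6, Mul(8, m)))
Pow(Add(-280, Function('B')(Function('f')(1), Function('A')(6))), Rational(1, 2)) = Pow(Add(-280, Add(-6, Mul(8, 0))), Rational(1, 2)) = Pow(Add(-280, Add(-6, 0)), Rational(1, 2)) = Pow(Add(-280, -6), Rational(1, 2)) = Pow(-286, Rational(1, 2)) = Mul(I, Pow(286, Rational(1, 2)))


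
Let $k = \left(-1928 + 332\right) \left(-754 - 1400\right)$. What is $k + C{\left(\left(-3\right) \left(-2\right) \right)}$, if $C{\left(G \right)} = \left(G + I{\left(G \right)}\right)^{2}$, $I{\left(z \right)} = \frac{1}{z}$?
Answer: $\frac{123761593}{36} \approx 3.4378 \cdot 10^{6}$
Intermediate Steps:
$k = 3437784$ ($k = \left(-1596\right) \left(-2154\right) = 3437784$)
$C{\left(G \right)} = \left(G + \frac{1}{G}\right)^{2}$
$k + C{\left(\left(-3\right) \left(-2\right) \right)} = 3437784 + \frac{\left(1 + \left(\left(-3\right) \left(-2\right)\right)^{2}\right)^{2}}{36} = 3437784 + \frac{\left(1 + 6^{2}\right)^{2}}{36} = 3437784 + \frac{\left(1 + 36\right)^{2}}{36} = 3437784 + \frac{37^{2}}{36} = 3437784 + \frac{1}{36} \cdot 1369 = 3437784 + \frac{1369}{36} = \frac{123761593}{36}$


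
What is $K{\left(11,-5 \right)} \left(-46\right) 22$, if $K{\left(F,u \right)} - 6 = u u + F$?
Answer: $-42504$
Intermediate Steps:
$K{\left(F,u \right)} = 6 + F + u^{2}$ ($K{\left(F,u \right)} = 6 + \left(u u + F\right) = 6 + \left(u^{2} + F\right) = 6 + \left(F + u^{2}\right) = 6 + F + u^{2}$)
$K{\left(11,-5 \right)} \left(-46\right) 22 = \left(6 + 11 + \left(-5\right)^{2}\right) \left(-46\right) 22 = \left(6 + 11 + 25\right) \left(-46\right) 22 = 42 \left(-46\right) 22 = \left(-1932\right) 22 = -42504$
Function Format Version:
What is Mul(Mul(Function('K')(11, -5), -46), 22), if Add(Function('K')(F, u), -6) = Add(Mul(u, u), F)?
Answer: -42504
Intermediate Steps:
Function('K')(F, u) = Add(6, F, Pow(u, 2)) (Function('K')(F, u) = Add(6, Add(Mul(u, u), F)) = Add(6, Add(Pow(u, 2), F)) = Add(6, Add(F, Pow(u, 2))) = Add(6, F, Pow(u, 2)))
Mul(Mul(Function('K')(11, -5), -46), 22) = Mul(Mul(Add(6, 11, Pow(-5, 2)), -46), 22) = Mul(Mul(Add(6, 11, 25), -46), 22) = Mul(Mul(42, -46), 22) = Mul(-1932, 22) = -42504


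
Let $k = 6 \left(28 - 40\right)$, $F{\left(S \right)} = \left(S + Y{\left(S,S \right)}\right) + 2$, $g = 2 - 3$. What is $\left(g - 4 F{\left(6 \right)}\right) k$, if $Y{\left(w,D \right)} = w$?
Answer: $4104$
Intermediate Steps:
$g = -1$ ($g = 2 - 3 = -1$)
$F{\left(S \right)} = 2 + 2 S$ ($F{\left(S \right)} = \left(S + S\right) + 2 = 2 S + 2 = 2 + 2 S$)
$k = -72$ ($k = 6 \left(-12\right) = -72$)
$\left(g - 4 F{\left(6 \right)}\right) k = \left(-1 - 4 \left(2 + 2 \cdot 6\right)\right) \left(-72\right) = \left(-1 - 4 \left(2 + 12\right)\right) \left(-72\right) = \left(-1 - 56\right) \left(-72\right) = \left(-57\right) \left(-72\right) = 4104$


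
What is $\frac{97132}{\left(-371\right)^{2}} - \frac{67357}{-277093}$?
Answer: $\frac{5169383159}{5448479659} \approx 0.94878$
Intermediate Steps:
$\frac{97132}{\left(-371\right)^{2}} - \frac{67357}{-277093} = \frac{97132}{137641} - - \frac{67357}{277093} = 97132 \cdot \frac{1}{137641} + \frac{67357}{277093} = \frac{13876}{19663} + \frac{67357}{277093} = \frac{5169383159}{5448479659}$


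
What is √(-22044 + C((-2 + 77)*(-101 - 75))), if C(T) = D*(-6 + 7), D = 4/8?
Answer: I*√88174/2 ≈ 148.47*I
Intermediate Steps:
D = ½ (D = 4*(⅛) = ½ ≈ 0.50000)
C(T) = ½ (C(T) = (-6 + 7)/2 = (½)*1 = ½)
√(-22044 + C((-2 + 77)*(-101 - 75))) = √(-22044 + ½) = √(-44087/2) = I*√88174/2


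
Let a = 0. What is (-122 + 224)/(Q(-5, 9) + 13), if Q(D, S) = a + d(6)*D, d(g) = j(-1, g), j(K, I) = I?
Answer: -6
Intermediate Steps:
d(g) = g
Q(D, S) = 6*D (Q(D, S) = 0 + 6*D = 6*D)
(-122 + 224)/(Q(-5, 9) + 13) = (-122 + 224)/(6*(-5) + 13) = 102/(-30 + 13) = 102/(-17) = 102*(-1/17) = -6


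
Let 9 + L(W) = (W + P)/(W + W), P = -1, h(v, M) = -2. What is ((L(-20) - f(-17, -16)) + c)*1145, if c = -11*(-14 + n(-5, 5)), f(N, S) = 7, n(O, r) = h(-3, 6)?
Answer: 1470409/8 ≈ 1.8380e+5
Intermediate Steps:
n(O, r) = -2
L(W) = -9 + (-1 + W)/(2*W) (L(W) = -9 + (W - 1)/(W + W) = -9 + (-1 + W)/((2*W)) = -9 + (-1 + W)*(1/(2*W)) = -9 + (-1 + W)/(2*W))
c = 176 (c = -11*(-14 - 2) = -11*(-16) = 176)
((L(-20) - f(-17, -16)) + c)*1145 = (((1/2)*(-1 - 17*(-20))/(-20) - 1*7) + 176)*1145 = (((1/2)*(-1/20)*(-1 + 340) - 7) + 176)*1145 = (((1/2)*(-1/20)*339 - 7) + 176)*1145 = ((-339/40 - 7) + 176)*1145 = (-619/40 + 176)*1145 = (6421/40)*1145 = 1470409/8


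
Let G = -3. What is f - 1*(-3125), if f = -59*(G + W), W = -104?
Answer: 9438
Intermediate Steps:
f = 6313 (f = -59*(-3 - 104) = -59*(-107) = 6313)
f - 1*(-3125) = 6313 - 1*(-3125) = 6313 + 3125 = 9438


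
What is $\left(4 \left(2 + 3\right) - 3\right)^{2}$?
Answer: $289$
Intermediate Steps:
$\left(4 \left(2 + 3\right) - 3\right)^{2} = \left(4 \cdot 5 - 3\right)^{2} = \left(20 - 3\right)^{2} = 17^{2} = 289$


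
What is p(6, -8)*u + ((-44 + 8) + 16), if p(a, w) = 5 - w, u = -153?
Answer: -2009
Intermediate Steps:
p(6, -8)*u + ((-44 + 8) + 16) = (5 - 1*(-8))*(-153) + ((-44 + 8) + 16) = (5 + 8)*(-153) + (-36 + 16) = 13*(-153) - 20 = -1989 - 20 = -2009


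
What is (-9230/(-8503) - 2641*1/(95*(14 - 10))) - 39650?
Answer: -6743876317/170060 ≈ -39656.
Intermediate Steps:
(-9230/(-8503) - 2641*1/(95*(14 - 10))) - 39650 = (-9230*(-1/8503) - 2641/(95*4)) - 39650 = (9230/8503 - 2641/380) - 39650 = (9230/8503 - 2641*1/380) - 39650 = (9230/8503 - 139/20) - 39650 = -997317/170060 - 39650 = -6743876317/170060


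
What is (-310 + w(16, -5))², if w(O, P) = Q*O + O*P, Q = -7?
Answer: 252004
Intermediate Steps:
w(O, P) = -7*O + O*P
(-310 + w(16, -5))² = (-310 + 16*(-7 - 5))² = (-310 + 16*(-12))² = (-310 - 192)² = (-502)² = 252004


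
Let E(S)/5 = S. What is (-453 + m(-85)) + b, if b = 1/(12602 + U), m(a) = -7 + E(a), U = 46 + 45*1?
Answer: -11233304/12693 ≈ -885.00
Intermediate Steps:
E(S) = 5*S
U = 91 (U = 46 + 45 = 91)
m(a) = -7 + 5*a
b = 1/12693 (b = 1/(12602 + 91) = 1/12693 ≈ 7.8784e-5)
(-453 + m(-85)) + b = (-453 + (-7 + 5*(-85))) + 1/12693 = (-453 + (-7 - 425)) + 1/12693 = (-453 - 432) + 1/12693 = -885 + 1/12693 = -11233304/12693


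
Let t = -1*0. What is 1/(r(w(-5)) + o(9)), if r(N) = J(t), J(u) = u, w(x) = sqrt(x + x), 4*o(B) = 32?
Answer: 1/8 ≈ 0.12500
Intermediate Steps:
t = 0
o(B) = 8 (o(B) = (1/4)*32 = 8)
w(x) = sqrt(2)*sqrt(x) (w(x) = sqrt(2*x) = sqrt(2)*sqrt(x))
r(N) = 0
1/(r(w(-5)) + o(9)) = 1/(0 + 8) = 1/8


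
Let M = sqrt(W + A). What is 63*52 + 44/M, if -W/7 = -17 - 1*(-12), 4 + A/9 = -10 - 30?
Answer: 3276 - 44*I/19 ≈ 3276.0 - 2.3158*I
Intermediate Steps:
A = -396 (A = -36 + 9*(-10 - 30) = -36 + 9*(-40) = -36 - 360 = -396)
W = 35 (W = -7*(-17 - 1*(-12)) = -7*(-17 + 12) = -7*(-5) = 35)
M = 19*I (M = sqrt(35 - 396) = sqrt(-361) = 19*I ≈ 19.0*I)
63*52 + 44/M = 63*52 + 44/((19*I)) = 3276 + 44*(-I/19) = 3276 - 44*I/19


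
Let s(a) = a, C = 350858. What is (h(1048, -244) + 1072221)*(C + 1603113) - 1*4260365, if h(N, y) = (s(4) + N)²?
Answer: 4257552000810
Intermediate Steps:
h(N, y) = (4 + N)²
(h(1048, -244) + 1072221)*(C + 1603113) - 1*4260365 = ((4 + 1048)² + 1072221)*(350858 + 1603113) - 1*4260365 = (1052² + 1072221)*1953971 - 4260365 = (1106704 + 1072221)*1953971 - 4260365 = 2178925*1953971 - 4260365 = 4257556261175 - 4260365 = 4257552000810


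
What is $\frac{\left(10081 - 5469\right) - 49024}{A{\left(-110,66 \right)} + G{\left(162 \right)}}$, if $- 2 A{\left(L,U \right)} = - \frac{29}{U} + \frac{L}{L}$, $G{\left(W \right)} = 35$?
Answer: $- \frac{5862384}{4583} \approx -1279.2$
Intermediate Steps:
$A{\left(L,U \right)} = - \frac{1}{2} + \frac{29}{2 U}$ ($A{\left(L,U \right)} = - \frac{- \frac{29}{U} + \frac{L}{L}}{2} = - \frac{- \frac{29}{U} + 1}{2} = - \frac{1 - \frac{29}{U}}{2} = - \frac{1}{2} + \frac{29}{2 U}$)
$\frac{\left(10081 - 5469\right) - 49024}{A{\left(-110,66 \right)} + G{\left(162 \right)}} = \frac{\left(10081 - 5469\right) - 49024}{\frac{29 - 66}{2 \cdot 66} + 35} = \frac{\left(10081 - 5469\right) - 49024}{\frac{1}{2} \cdot \frac{1}{66} \left(29 - 66\right) + 35} = \frac{4612 - 49024}{\frac{1}{2} \cdot \frac{1}{66} \left(-37\right) + 35} = - \frac{44412}{- \frac{37}{132} + 35} = - \frac{44412}{\frac{4583}{132}} = \left(-44412\right) \frac{132}{4583} = - \frac{5862384}{4583}$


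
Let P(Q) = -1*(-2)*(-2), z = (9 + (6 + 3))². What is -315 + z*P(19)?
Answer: -1611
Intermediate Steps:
z = 324 (z = (9 + 9)² = 18² = 324)
P(Q) = -4 (P(Q) = 2*(-2) = -4)
-315 + z*P(19) = -315 + 324*(-4) = -315 - 1296 = -1611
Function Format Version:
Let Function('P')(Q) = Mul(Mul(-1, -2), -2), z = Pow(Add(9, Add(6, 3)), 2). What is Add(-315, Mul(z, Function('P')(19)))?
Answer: -1611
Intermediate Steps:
z = 324 (z = Pow(Add(9, 9), 2) = Pow(18, 2) = 324)
Function('P')(Q) = -4 (Function('P')(Q) = Mul(2, -2) = -4)
Add(-315, Mul(z, Function('P')(19))) = Add(-315, Mul(324, -4)) = Add(-315, -1296) = -1611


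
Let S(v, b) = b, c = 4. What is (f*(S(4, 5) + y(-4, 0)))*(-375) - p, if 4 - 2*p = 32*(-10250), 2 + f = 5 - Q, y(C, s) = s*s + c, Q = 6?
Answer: -153877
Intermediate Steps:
y(C, s) = 4 + s**2 (y(C, s) = s*s + 4 = s**2 + 4 = 4 + s**2)
f = -3 (f = -2 + (5 - 1*6) = -2 + (5 - 6) = -2 - 1 = -3)
p = 164002 (p = 2 - 16*(-10250) = 2 - 1/2*(-328000) = 2 + 164000 = 164002)
(f*(S(4, 5) + y(-4, 0)))*(-375) - p = -3*(5 + (4 + 0**2))*(-375) - 1*164002 = -3*(5 + (4 + 0))*(-375) - 164002 = -3*(5 + 4)*(-375) - 164002 = -3*9*(-375) - 164002 = -27*(-375) - 164002 = 10125 - 164002 = -153877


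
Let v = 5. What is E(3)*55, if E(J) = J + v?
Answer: 440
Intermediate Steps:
E(J) = 5 + J (E(J) = J + 5 = 5 + J)
E(3)*55 = (5 + 3)*55 = 8*55 = 440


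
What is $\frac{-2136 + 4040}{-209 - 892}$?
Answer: $- \frac{1904}{1101} \approx -1.7293$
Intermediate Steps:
$\frac{-2136 + 4040}{-209 - 892} = \frac{1904}{-1101} = 1904 \left(- \frac{1}{1101}\right) = - \frac{1904}{1101}$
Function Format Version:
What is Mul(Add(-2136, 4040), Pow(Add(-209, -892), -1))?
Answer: Rational(-1904, 1101) ≈ -1.7293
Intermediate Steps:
Mul(Add(-2136, 4040), Pow(Add(-209, -892), -1)) = Mul(1904, Pow(-1101, -1)) = Mul(1904, Rational(-1, 1101)) = Rational(-1904, 1101)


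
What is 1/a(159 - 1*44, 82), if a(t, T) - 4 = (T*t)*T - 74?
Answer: 1/773190 ≈ 1.2933e-6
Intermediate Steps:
a(t, T) = -70 + t*T² (a(t, T) = 4 + ((T*t)*T - 74) = 4 + (t*T² - 74) = 4 + (-74 + t*T²) = -70 + t*T²)
1/a(159 - 1*44, 82) = 1/(-70 + (159 - 1*44)*82²) = 1/(-70 + (159 - 44)*6724) = 1/(-70 + 115*6724) = 1/(-70 + 773260) = 1/773190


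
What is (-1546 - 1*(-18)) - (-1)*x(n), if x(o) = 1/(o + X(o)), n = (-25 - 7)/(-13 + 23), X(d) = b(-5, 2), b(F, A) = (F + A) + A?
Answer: -32093/21 ≈ -1528.2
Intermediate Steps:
b(F, A) = F + 2*A (b(F, A) = (A + F) + A = F + 2*A)
X(d) = -1 (X(d) = -5 + 2*2 = -5 + 4 = -1)
n = -16/5 (n = -32/10 = -32*⅒ = -16/5 ≈ -3.2000)
x(o) = 1/(-1 + o) (x(o) = 1/(o - 1) = 1/(-1 + o))
(-1546 - 1*(-18)) - (-1)*x(n) = (-1546 - 1*(-18)) - (-1)/(-1 - 16/5) = (-1546 + 18) - (-1)/(-21/5) = -1528 - (-1)*(-5)/21 = -1528 - 1*5/21 = -1528 - 5/21 = -32093/21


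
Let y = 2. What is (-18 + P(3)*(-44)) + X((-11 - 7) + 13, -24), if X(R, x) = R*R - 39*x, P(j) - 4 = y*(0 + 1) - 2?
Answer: 767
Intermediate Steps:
P(j) = 4 (P(j) = 4 + (2*(0 + 1) - 2) = 4 + (2*1 - 2) = 4 + (2 - 2) = 4 + 0 = 4)
X(R, x) = R² - 39*x
(-18 + P(3)*(-44)) + X((-11 - 7) + 13, -24) = (-18 + 4*(-44)) + (((-11 - 7) + 13)² - 39*(-24)) = (-18 - 176) + ((-18 + 13)² + 936) = -194 + ((-5)² + 936) = -194 + (25 + 936) = -194 + 961 = 767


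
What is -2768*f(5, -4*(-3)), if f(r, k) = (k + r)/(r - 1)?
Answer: -11764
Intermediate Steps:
f(r, k) = (k + r)/(-1 + r)
-2768*f(5, -4*(-3)) = -2768*(-4*(-3) + 5)/(-1 + 5) = -2768*(12 + 5)/4 = -692*17 = -2768*17/4 = -11764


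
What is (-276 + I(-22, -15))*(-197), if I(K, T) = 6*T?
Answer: 72102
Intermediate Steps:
(-276 + I(-22, -15))*(-197) = (-276 + 6*(-15))*(-197) = (-276 - 90)*(-197) = -366*(-197) = 72102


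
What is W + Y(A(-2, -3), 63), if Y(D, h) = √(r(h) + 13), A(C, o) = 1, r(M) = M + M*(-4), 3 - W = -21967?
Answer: 21970 + 4*I*√11 ≈ 21970.0 + 13.266*I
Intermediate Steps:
W = 21970 (W = 3 - 1*(-21967) = 3 + 21967 = 21970)
r(M) = -3*M (r(M) = M - 4*M = -3*M)
Y(D, h) = √(13 - 3*h) (Y(D, h) = √(-3*h + 13) = √(13 - 3*h))
W + Y(A(-2, -3), 63) = 21970 + √(13 - 3*63) = 21970 + √(13 - 189) = 21970 + √(-176) = 21970 + 4*I*√11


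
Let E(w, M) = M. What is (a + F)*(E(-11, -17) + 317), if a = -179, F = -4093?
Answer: -1281600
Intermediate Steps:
(a + F)*(E(-11, -17) + 317) = (-179 - 4093)*(-17 + 317) = -4272*300 = -1281600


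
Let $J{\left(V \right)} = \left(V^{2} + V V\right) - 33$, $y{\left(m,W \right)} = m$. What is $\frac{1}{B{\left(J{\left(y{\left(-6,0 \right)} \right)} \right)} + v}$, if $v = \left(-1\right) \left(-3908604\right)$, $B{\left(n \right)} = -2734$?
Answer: $\frac{1}{3905870} \approx 2.5603 \cdot 10^{-7}$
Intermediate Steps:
$J{\left(V \right)} = -33 + 2 V^{2}$ ($J{\left(V \right)} = \left(V^{2} + V^{2}\right) - 33 = 2 V^{2} - 33 = -33 + 2 V^{2}$)
$v = 3908604$
$\frac{1}{B{\left(J{\left(y{\left(-6,0 \right)} \right)} \right)} + v} = \frac{1}{-2734 + 3908604} = \frac{1}{3905870}$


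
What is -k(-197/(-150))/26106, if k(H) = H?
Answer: -197/3915900 ≈ -5.0308e-5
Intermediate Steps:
-k(-197/(-150))/26106 = -(-197)/(-150)/26106 = -(-197)*(-1)/150*(1/26106) = -1*197/150*(1/26106) = -197/150*1/26106 = -197/3915900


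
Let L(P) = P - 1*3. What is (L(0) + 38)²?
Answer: 1225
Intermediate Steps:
L(P) = -3 + P (L(P) = P - 3 = -3 + P)
(L(0) + 38)² = ((-3 + 0) + 38)² = (-3 + 38)² = 35² = 1225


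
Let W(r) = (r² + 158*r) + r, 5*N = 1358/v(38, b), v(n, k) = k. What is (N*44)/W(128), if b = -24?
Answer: -1067/78720 ≈ -0.013554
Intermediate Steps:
N = -679/60 (N = (1358/(-24))/5 = (1358*(-1/24))/5 = (⅕)*(-679/12) = -679/60 ≈ -11.317)
W(r) = r² + 159*r
(N*44)/W(128) = (-679/60*44)/((128*(159 + 128))) = -7469/(15*(128*287)) = -7469/15/36736 = -7469/15*1/36736 = -1067/78720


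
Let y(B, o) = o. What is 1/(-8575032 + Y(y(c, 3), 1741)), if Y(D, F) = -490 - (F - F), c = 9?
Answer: -1/8575522 ≈ -1.1661e-7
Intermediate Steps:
Y(D, F) = -490 (Y(D, F) = -490 - 1*0 = -490 + 0 = -490)
1/(-8575032 + Y(y(c, 3), 1741)) = 1/(-8575032 - 490) = 1/(-8575522) = -1/8575522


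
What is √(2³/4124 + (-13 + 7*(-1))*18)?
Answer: I*√382663898/1031 ≈ 18.974*I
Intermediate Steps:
√(2³/4124 + (-13 + 7*(-1))*18) = √(8*(1/4124) + (-13 - 7)*18) = √(2/1031 - 20*18) = √(2/1031 - 360) = √(-371158/1031) = I*√382663898/1031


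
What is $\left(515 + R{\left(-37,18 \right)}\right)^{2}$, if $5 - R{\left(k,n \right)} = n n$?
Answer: $38416$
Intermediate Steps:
$R{\left(k,n \right)} = 5 - n^{2}$ ($R{\left(k,n \right)} = 5 - n n = 5 - n^{2}$)
$\left(515 + R{\left(-37,18 \right)}\right)^{2} = \left(515 + \left(5 - 18^{2}\right)\right)^{2} = \left(515 + \left(5 - 324\right)\right)^{2} = \left(515 - 319\right)^{2} = 196^{2} = 38416$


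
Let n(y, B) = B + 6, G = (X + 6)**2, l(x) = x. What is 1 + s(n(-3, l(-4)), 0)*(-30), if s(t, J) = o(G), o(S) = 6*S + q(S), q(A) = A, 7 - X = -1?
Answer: -41159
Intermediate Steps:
X = 8 (X = 7 - 1*(-1) = 7 + 1 = 8)
G = 196 (G = (8 + 6)**2 = 14**2 = 196)
n(y, B) = 6 + B
o(S) = 7*S (o(S) = 6*S + S = 7*S)
s(t, J) = 1372 (s(t, J) = 7*196 = 1372)
1 + s(n(-3, l(-4)), 0)*(-30) = 1 + 1372*(-30) = 1 - 41160 = -41159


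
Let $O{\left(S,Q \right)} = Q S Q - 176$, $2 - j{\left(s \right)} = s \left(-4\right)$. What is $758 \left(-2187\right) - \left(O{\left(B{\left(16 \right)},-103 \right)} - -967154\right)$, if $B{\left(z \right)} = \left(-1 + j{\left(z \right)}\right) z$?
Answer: $-13658084$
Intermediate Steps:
$j{\left(s \right)} = 2 + 4 s$ ($j{\left(s \right)} = 2 - s \left(-4\right) = 2 - - 4 s = 2 + 4 s$)
$B{\left(z \right)} = z \left(1 + 4 z\right)$ ($B{\left(z \right)} = \left(-1 + \left(2 + 4 z\right)\right) z = \left(1 + 4 z\right) z = z \left(1 + 4 z\right)$)
$O{\left(S,Q \right)} = -176 + S Q^{2}$ ($O{\left(S,Q \right)} = S Q^{2} - 176 = -176 + S Q^{2}$)
$758 \left(-2187\right) - \left(O{\left(B{\left(16 \right)},-103 \right)} - -967154\right) = 758 \left(-2187\right) - \left(\left(-176 + 16 \left(1 + 4 \cdot 16\right) \left(-103\right)^{2}\right) - -967154\right) = -1657746 - \left(\left(-176 + 16 \left(1 + 64\right) 10609\right) + 967154\right) = -1657746 - \left(\left(-176 + 16 \cdot 65 \cdot 10609\right) + 967154\right) = -1657746 - \left(\left(-176 + 1040 \cdot 10609\right) + 967154\right) = -1657746 - \left(\left(-176 + 11033360\right) + 967154\right) = -1657746 - \left(11033184 + 967154\right) = -1657746 - 12000338 = -13658084$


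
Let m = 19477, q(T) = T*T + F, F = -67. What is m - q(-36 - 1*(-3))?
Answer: 18455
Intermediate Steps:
q(T) = -67 + T² (q(T) = T*T - 67 = T² - 67 = -67 + T²)
m - q(-36 - 1*(-3)) = 19477 - (-67 + (-36 - 1*(-3))²) = 19477 - (-67 + (-36 + 3)²) = 19477 - (-67 + (-33)²) = 19477 - (-67 + 1089) = 19477 - 1*1022 = 19477 - 1022 = 18455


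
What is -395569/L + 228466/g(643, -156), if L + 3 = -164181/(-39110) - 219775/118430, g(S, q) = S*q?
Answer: 2297289533864021681/3820275719832 ≈ 6.0134e+5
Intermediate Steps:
L = -152341816/231589865 (L = -3 + (-164181/(-39110) - 219775/118430) = -3 + (-164181*(-1/39110) - 219775*1/118430) = -3 + (164181/39110 - 43955/23686) = -3 + 542427779/231589865 = -152341816/231589865 ≈ -0.65781)
-395569/L + 228466/g(643, -156) = -395569/(-152341816/231589865) + 228466/((643*(-156))) = -395569*(-231589865/152341816) + 228466/(-100308) = 91609771308185/152341816 + 228466*(-1/100308) = 91609771308185/152341816 - 114233/50154 = 2297289533864021681/3820275719832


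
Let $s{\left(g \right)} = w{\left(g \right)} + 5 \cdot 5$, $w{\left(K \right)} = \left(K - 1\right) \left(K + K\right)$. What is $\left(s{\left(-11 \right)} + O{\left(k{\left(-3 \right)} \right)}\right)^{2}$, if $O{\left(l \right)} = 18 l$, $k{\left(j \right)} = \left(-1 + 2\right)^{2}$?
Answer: $94249$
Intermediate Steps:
$k{\left(j \right)} = 1$ ($k{\left(j \right)} = 1^{2} = 1$)
$w{\left(K \right)} = 2 K \left(-1 + K\right)$ ($w{\left(K \right)} = \left(-1 + K\right) 2 K = 2 K \left(-1 + K\right)$)
$s{\left(g \right)} = 25 + 2 g \left(-1 + g\right)$ ($s{\left(g \right)} = 2 g \left(-1 + g\right) + 5 \cdot 5 = 2 g \left(-1 + g\right) + 25 = 25 + 2 g \left(-1 + g\right)$)
$\left(s{\left(-11 \right)} + O{\left(k{\left(-3 \right)} \right)}\right)^{2} = \left(\left(25 + 2 \left(-11\right) \left(-1 - 11\right)\right) + 18 \cdot 1\right)^{2} = \left(\left(25 + 2 \left(-11\right) \left(-12\right)\right) + 18\right)^{2} = \left(\left(25 + 264\right) + 18\right)^{2} = \left(289 + 18\right)^{2} = 307^{2} = 94249$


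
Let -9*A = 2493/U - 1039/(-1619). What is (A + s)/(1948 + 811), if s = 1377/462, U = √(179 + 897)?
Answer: 6528083/6191013906 - 277*√269/1484342 ≈ -0.0020063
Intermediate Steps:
U = 2*√269 (U = √1076 = 2*√269 ≈ 32.802)
s = 459/154 (s = 1377*(1/462) = 459/154 ≈ 2.9805)
A = -1039/14571 - 277*√269/538 (A = -(2493/((2*√269)) - 1039/(-1619))/9 = -(2493*(√269/538) - 1039*(-1/1619))/9 = -(2493*√269/538 + 1039/1619)/9 = -(1039/1619 + 2493*√269/538)/9 = -1039/14571 - 277*√269/538 ≈ -8.5158)
(A + s)/(1948 + 811) = ((-1039/14571 - 277*√269/538) + 459/154)/(1948 + 811) = (6528083/2243934 - 277*√269/538)/2759 = (6528083/2243934 - 277*√269/538)*(1/2759) = 6528083/6191013906 - 277*√269/1484342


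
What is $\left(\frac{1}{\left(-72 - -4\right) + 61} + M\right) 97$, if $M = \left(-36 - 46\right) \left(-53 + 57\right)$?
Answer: $- \frac{222809}{7} \approx -31830.0$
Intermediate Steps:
$M = -328$ ($M = \left(-82\right) 4 = -328$)
$\left(\frac{1}{\left(-72 - -4\right) + 61} + M\right) 97 = \left(\frac{1}{\left(-72 - -4\right) + 61} - 328\right) 97 = \left(\frac{1}{\left(-72 + 4\right) + 61} - 328\right) 97 = \left(\frac{1}{-68 + 61} - 328\right) 97 = \left(\frac{1}{-7} - 328\right) 97 = \left(- \frac{1}{7} - 328\right) 97 = \left(- \frac{2297}{7}\right) 97 = - \frac{222809}{7}$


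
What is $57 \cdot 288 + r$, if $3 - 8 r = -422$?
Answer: $\frac{131753}{8} \approx 16469.0$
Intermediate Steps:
$r = \frac{425}{8}$ ($r = \frac{3}{8} - - \frac{211}{4} = \frac{3}{8} + \frac{211}{4} = \frac{425}{8} \approx 53.125$)
$57 \cdot 288 + r = 57 \cdot 288 + \frac{425}{8} = 16416 + \frac{425}{8} = \frac{131753}{8}$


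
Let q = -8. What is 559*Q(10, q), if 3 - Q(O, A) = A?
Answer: 6149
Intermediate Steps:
Q(O, A) = 3 - A
559*Q(10, q) = 559*(3 - 1*(-8)) = 559*(3 + 8) = 559*11 = 6149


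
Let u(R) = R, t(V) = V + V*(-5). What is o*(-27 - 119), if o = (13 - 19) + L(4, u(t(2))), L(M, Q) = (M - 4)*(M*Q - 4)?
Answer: 876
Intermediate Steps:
t(V) = -4*V (t(V) = V - 5*V = -4*V)
L(M, Q) = (-4 + M)*(-4 + M*Q)
o = -6 (o = (13 - 19) + (16 - 4*4 - 4*2*4² - 4*4*(-4*2)) = -6 + (16 - 16 - 8*16 - 4*4*(-8)) = -6 + (16 - 16 - 128 + 128) = -6 + 0 = -6)
o*(-27 - 119) = -6*(-27 - 119) = -6*(-146) = 876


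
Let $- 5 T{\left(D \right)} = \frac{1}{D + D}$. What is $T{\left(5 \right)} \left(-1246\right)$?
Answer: $\frac{623}{25} \approx 24.92$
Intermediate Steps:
$T{\left(D \right)} = - \frac{1}{10 D}$ ($T{\left(D \right)} = - \frac{1}{5 \left(D + D\right)} = - \frac{1}{5 \cdot 2 D} = - \frac{\frac{1}{2} \frac{1}{D}}{5} = - \frac{1}{10 D}$)
$T{\left(5 \right)} \left(-1246\right) = - \frac{1}{10 \cdot 5} \left(-1246\right) = \left(- \frac{1}{10}\right) \frac{1}{5} \left(-1246\right) = \left(- \frac{1}{50}\right) \left(-1246\right) = \frac{623}{25}$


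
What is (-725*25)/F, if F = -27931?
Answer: 18125/27931 ≈ 0.64892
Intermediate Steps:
(-725*25)/F = -725*25/(-27931) = -18125*(-1/27931) = 18125/27931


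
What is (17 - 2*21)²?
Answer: 625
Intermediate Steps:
(17 - 2*21)² = (17 - 42)² = (-25)² = 625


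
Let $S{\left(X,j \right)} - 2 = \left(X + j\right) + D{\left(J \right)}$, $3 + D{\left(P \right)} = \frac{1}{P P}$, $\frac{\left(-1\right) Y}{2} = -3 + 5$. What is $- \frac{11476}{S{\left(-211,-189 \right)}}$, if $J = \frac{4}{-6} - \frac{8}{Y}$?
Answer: $\frac{183616}{6407} \approx 28.659$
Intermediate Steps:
$Y = -4$ ($Y = - 2 \left(-3 + 5\right) = \left(-2\right) 2 = -4$)
$J = \frac{4}{3}$ ($J = \frac{4}{-6} - \frac{8}{-4} = 4 \left(- \frac{1}{6}\right) - -2 = - \frac{2}{3} + 2 = \frac{4}{3} \approx 1.3333$)
$D{\left(P \right)} = -3 + \frac{1}{P^{2}}$ ($D{\left(P \right)} = -3 + \frac{1}{P P} = -3 + \frac{1}{P^{2}}$)
$S{\left(X,j \right)} = - \frac{7}{16} + X + j$ ($S{\left(X,j \right)} = 2 - \left(3 - \frac{9}{16} - X - j\right) = 2 + \left(\left(X + j\right) + \left(-3 + \frac{9}{16}\right)\right) = 2 - \left(\frac{39}{16} - X - j\right) = 2 + \left(- \frac{39}{16} + X + j\right) = - \frac{7}{16} + X + j$)
$- \frac{11476}{S{\left(-211,-189 \right)}} = - \frac{11476}{- \frac{7}{16} - 211 - 189} = - \frac{11476}{- \frac{6407}{16}} = \left(-11476\right) \left(- \frac{16}{6407}\right) = \frac{183616}{6407}$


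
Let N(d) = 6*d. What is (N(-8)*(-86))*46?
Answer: 189888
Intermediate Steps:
(N(-8)*(-86))*46 = ((6*(-8))*(-86))*46 = -48*(-86)*46 = 4128*46 = 189888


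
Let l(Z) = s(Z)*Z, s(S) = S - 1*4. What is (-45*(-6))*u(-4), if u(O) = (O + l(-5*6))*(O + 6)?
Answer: 548640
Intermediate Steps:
s(S) = -4 + S (s(S) = S - 4 = -4 + S)
l(Z) = Z*(-4 + Z) (l(Z) = (-4 + Z)*Z = Z*(-4 + Z))
u(O) = (6 + O)*(1020 + O) (u(O) = (O + (-5*6)*(-4 - 5*6))*(O + 6) = (O - 30*(-4 - 30))*(6 + O) = (O - 30*(-34))*(6 + O) = (O + 1020)*(6 + O) = (1020 + O)*(6 + O) = (6 + O)*(1020 + O))
(-45*(-6))*u(-4) = (-45*(-6))*(6120 + (-4)² + 1026*(-4)) = 270*(6120 + 16 - 4104) = 270*2032 = 548640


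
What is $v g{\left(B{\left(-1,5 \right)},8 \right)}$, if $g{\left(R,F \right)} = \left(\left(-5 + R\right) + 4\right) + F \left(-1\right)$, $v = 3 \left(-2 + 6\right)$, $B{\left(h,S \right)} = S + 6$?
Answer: $24$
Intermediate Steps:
$B{\left(h,S \right)} = 6 + S$
$v = 12$ ($v = 3 \cdot 4 = 12$)
$g{\left(R,F \right)} = -1 + R - F$ ($g{\left(R,F \right)} = \left(-1 + R\right) - F = -1 + R - F$)
$v g{\left(B{\left(-1,5 \right)},8 \right)} = 12 \left(-1 + \left(6 + 5\right) - 8\right) = 12 \left(-1 + 11 - 8\right) = 12 \cdot 2 = 24$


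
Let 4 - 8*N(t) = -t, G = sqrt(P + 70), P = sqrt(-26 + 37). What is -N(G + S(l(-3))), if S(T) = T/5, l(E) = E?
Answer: -17/40 - sqrt(70 + sqrt(11))/8 ≈ -1.4953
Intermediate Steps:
P = sqrt(11) ≈ 3.3166
G = sqrt(70 + sqrt(11)) (G = sqrt(sqrt(11) + 70) = sqrt(70 + sqrt(11)) ≈ 8.5625)
S(T) = T/5 (S(T) = T*(1/5) = T/5)
N(t) = 1/2 + t/8 (N(t) = 1/2 - (-1)*t/8 = 1/2 + t/8)
-N(G + S(l(-3))) = -(1/2 + (sqrt(70 + sqrt(11)) + (1/5)*(-3))/8) = -(1/2 + (sqrt(70 + sqrt(11)) - 3/5)/8) = -(1/2 + (-3/5 + sqrt(70 + sqrt(11)))/8) = -(1/2 + (-3/40 + sqrt(70 + sqrt(11))/8)) = -(17/40 + sqrt(70 + sqrt(11))/8) = -17/40 - sqrt(70 + sqrt(11))/8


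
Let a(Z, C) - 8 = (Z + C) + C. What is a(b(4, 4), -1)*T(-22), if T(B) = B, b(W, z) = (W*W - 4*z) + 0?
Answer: -132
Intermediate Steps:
b(W, z) = W² - 4*z (b(W, z) = (W² - 4*z) + 0 = W² - 4*z)
a(Z, C) = 8 + Z + 2*C (a(Z, C) = 8 + ((Z + C) + C) = 8 + ((C + Z) + C) = 8 + (Z + 2*C) = 8 + Z + 2*C)
a(b(4, 4), -1)*T(-22) = (8 + (4² - 4*4) + 2*(-1))*(-22) = (8 + (16 - 16) - 2)*(-22) = (8 + 0 - 2)*(-22) = 6*(-22) = -132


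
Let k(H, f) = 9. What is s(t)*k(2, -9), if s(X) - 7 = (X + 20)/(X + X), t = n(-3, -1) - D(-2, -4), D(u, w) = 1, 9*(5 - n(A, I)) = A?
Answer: 2295/26 ≈ 88.269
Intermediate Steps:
n(A, I) = 5 - A/9
t = 13/3 (t = (5 - ⅑*(-3)) - 1*1 = (5 + ⅓) - 1 = 16/3 - 1 = 13/3 ≈ 4.3333)
s(X) = 7 + (20 + X)/(2*X) (s(X) = 7 + (X + 20)/(X + X) = 7 + (20 + X)/((2*X)) = 7 + (20 + X)*(1/(2*X)) = 7 + (20 + X)/(2*X))
s(t)*k(2, -9) = (15/2 + 10/(13/3))*9 = (15/2 + 10*(3/13))*9 = (15/2 + 30/13)*9 = (255/26)*9 = 2295/26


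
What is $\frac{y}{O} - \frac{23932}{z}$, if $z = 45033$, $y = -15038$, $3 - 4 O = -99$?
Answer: $- \frac{26581040}{45033} \approx -590.26$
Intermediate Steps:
$O = \frac{51}{2}$ ($O = \frac{3}{4} - - \frac{99}{4} = \frac{3}{4} + \frac{99}{4} = \frac{51}{2} \approx 25.5$)
$\frac{y}{O} - \frac{23932}{z} = - \frac{15038}{\frac{51}{2}} - \frac{23932}{45033} = \left(-15038\right) \frac{2}{51} - \frac{23932}{45033} = - \frac{30076}{51} - \frac{23932}{45033} = - \frac{26581040}{45033}$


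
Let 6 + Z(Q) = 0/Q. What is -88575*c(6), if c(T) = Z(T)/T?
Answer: 88575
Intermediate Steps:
Z(Q) = -6 (Z(Q) = -6 + 0/Q = -6 + 0 = -6)
c(T) = -6/T
-88575*c(6) = -(-531450)/6 = -88575*(-1) = 88575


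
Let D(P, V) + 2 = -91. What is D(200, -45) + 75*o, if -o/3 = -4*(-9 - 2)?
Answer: -9993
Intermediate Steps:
D(P, V) = -93 (D(P, V) = -2 - 91 = -93)
o = -132 (o = -(-12)*(-9 - 2) = -(-12)*(-11) = -3*44 = -132)
D(200, -45) + 75*o = -93 + 75*(-132) = -93 - 9900 = -9993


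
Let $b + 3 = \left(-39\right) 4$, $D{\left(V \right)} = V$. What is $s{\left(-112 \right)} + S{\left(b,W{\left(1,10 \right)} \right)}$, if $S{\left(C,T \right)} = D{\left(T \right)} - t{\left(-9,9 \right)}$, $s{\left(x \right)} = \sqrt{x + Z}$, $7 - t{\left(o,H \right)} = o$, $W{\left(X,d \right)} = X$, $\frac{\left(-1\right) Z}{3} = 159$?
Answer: $-15 + i \sqrt{589} \approx -15.0 + 24.269 i$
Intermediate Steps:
$Z = -477$ ($Z = \left(-3\right) 159 = -477$)
$t{\left(o,H \right)} = 7 - o$
$s{\left(x \right)} = \sqrt{-477 + x}$ ($s{\left(x \right)} = \sqrt{x - 477} = \sqrt{-477 + x}$)
$b = -159$ ($b = -3 - 156 = -159$)
$S{\left(C,T \right)} = -16 + T$ ($S{\left(C,T \right)} = T - \left(7 - -9\right) = T - \left(7 + 9\right) = T - 16 = -16 + T$)
$s{\left(-112 \right)} + S{\left(b,W{\left(1,10 \right)} \right)} = \sqrt{-477 - 112} + \left(-16 + 1\right) = \sqrt{-589} - 15 = i \sqrt{589} - 15 = -15 + i \sqrt{589}$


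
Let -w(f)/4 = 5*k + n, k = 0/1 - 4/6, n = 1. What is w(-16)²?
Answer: 784/9 ≈ 87.111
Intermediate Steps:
k = -⅔ (k = 0*1 - 4*⅙ = 0 - ⅔ = -⅔ ≈ -0.66667)
w(f) = 28/3 (w(f) = -4*(5*(-⅔) + 1) = -4*(-10/3 + 1) = -4*(-7/3) = 28/3)
w(-16)² = (28/3)² = 784/9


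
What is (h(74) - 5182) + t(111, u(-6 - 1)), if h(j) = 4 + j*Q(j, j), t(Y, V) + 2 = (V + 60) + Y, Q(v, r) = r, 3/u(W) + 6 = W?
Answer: 6068/13 ≈ 466.77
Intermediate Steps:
u(W) = 3/(-6 + W)
t(Y, V) = 58 + V + Y (t(Y, V) = -2 + ((V + 60) + Y) = -2 + ((60 + V) + Y) = -2 + (60 + V + Y) = 58 + V + Y)
h(j) = 4 + j**2 (h(j) = 4 + j*j = 4 + j**2)
(h(74) - 5182) + t(111, u(-6 - 1)) = ((4 + 74**2) - 5182) + (58 + 3/(-6 + (-6 - 1)) + 111) = ((4 + 5476) - 5182) + (58 + 3/(-6 - 7) + 111) = (5480 - 5182) + (58 + 3/(-13) + 111) = 298 + (58 + 3*(-1/13) + 111) = 298 + (58 - 3/13 + 111) = 298 + 2194/13 = 6068/13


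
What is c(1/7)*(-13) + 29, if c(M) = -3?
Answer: 68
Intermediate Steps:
c(1/7)*(-13) + 29 = -3*(-13) + 29 = 39 + 29 = 68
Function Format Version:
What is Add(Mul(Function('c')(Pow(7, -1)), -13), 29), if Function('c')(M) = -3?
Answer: 68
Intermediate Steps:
Add(Mul(Function('c')(Pow(7, -1)), -13), 29) = Add(Mul(-3, -13), 29) = Add(39, 29) = 68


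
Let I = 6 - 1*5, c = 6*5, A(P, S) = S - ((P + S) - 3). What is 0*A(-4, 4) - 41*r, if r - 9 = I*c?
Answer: -1599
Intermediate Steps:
A(P, S) = 3 - P (A(P, S) = S - (-3 + P + S) = S + (3 - P - S) = 3 - P)
c = 30
I = 1 (I = 6 - 5 = 1)
r = 39 (r = 9 + 1*30 = 9 + 30 = 39)
0*A(-4, 4) - 41*r = 0*(3 - 1*(-4)) - 41*39 = 0*(3 + 4) - 1599 = 0*7 - 1599 = 0 - 1599 = -1599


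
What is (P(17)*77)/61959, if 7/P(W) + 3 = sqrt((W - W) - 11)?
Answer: -539/413060 - 539*I*sqrt(11)/1239180 ≈ -0.0013049 - 0.0014426*I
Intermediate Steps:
P(W) = 7/(-3 + I*sqrt(11)) (P(W) = 7/(-3 + sqrt((W - W) - 11)) = 7/(-3 + sqrt(0 - 11)) = 7/(-3 + sqrt(-11)) = 7/(-3 + I*sqrt(11)))
(P(17)*77)/61959 = ((-21/20 - 7*I*sqrt(11)/20)*77)/61959 = (-1617/20 - 539*I*sqrt(11)/20)*(1/61959) = -539/413060 - 539*I*sqrt(11)/1239180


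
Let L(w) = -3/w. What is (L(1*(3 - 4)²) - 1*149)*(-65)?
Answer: 9880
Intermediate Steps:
(L(1*(3 - 4)²) - 1*149)*(-65) = (-3/(3 - 4)² - 1*149)*(-65) = (-3/1 - 149)*(-65) = (-3*1 - 149)*(-65) = (-3 - 149)*(-65) = -152*(-65) = 9880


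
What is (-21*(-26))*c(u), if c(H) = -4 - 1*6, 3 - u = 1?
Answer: -5460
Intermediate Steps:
u = 2 (u = 3 - 1*1 = 3 - 1 = 2)
c(H) = -10 (c(H) = -4 - 6 = -10)
(-21*(-26))*c(u) = -21*(-26)*(-10) = 546*(-10) = -5460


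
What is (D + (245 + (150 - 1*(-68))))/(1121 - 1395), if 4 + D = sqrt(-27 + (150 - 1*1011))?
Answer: -459/274 - I*sqrt(222)/137 ≈ -1.6752 - 0.10876*I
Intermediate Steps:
D = -4 + 2*I*sqrt(222) (D = -4 + sqrt(-27 + (150 - 1*1011)) = -4 + sqrt(-27 + (150 - 1011)) = -4 + sqrt(-27 - 861) = -4 + sqrt(-888) = -4 + 2*I*sqrt(222) ≈ -4.0 + 29.799*I)
(D + (245 + (150 - 1*(-68))))/(1121 - 1395) = ((-4 + 2*I*sqrt(222)) + (245 + (150 - 1*(-68))))/(1121 - 1395) = ((-4 + 2*I*sqrt(222)) + (245 + (150 + 68)))/(-274) = ((-4 + 2*I*sqrt(222)) + (245 + 218))*(-1/274) = ((-4 + 2*I*sqrt(222)) + 463)*(-1/274) = (459 + 2*I*sqrt(222))*(-1/274) = -459/274 - I*sqrt(222)/137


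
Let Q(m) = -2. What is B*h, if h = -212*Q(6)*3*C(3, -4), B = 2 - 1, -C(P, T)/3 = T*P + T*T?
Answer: -15264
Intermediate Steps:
C(P, T) = -3*T² - 3*P*T (C(P, T) = -3*(T*P + T*T) = -3*(P*T + T²) = -3*(T² + P*T) = -3*T² - 3*P*T)
B = 1
h = -15264 (h = -212*(-2*3)*(-3*(-4)*(3 - 4)) = -(-1272)*(-3*(-4)*(-1)) = -(-1272)*(-12) = -212*72 = -15264)
B*h = 1*(-15264) = -15264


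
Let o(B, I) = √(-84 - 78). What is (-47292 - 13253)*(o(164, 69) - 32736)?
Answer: 1982001120 - 544905*I*√2 ≈ 1.982e+9 - 7.7061e+5*I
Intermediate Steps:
o(B, I) = 9*I*√2 (o(B, I) = √(-162) = 9*I*√2)
(-47292 - 13253)*(o(164, 69) - 32736) = (-47292 - 13253)*(9*I*√2 - 32736) = -60545*(-32736 + 9*I*√2) = 1982001120 - 544905*I*√2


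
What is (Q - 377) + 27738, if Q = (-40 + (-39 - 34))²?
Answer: 40130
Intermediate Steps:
Q = 12769 (Q = (-40 - 73)² = (-113)² = 12769)
(Q - 377) + 27738 = (12769 - 377) + 27738 = 12392 + 27738 = 40130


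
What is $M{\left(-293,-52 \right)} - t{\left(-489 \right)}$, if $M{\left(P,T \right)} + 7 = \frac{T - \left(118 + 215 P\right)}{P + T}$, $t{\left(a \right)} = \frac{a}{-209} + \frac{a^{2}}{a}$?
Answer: $\frac{4291096}{14421} \approx 297.56$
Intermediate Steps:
$t{\left(a \right)} = \frac{208 a}{209}$ ($t{\left(a \right)} = a \left(- \frac{1}{209}\right) + a = - \frac{a}{209} + a = \frac{208 a}{209}$)
$M{\left(P,T \right)} = -7 + \frac{-118 + T - 215 P}{P + T}$ ($M{\left(P,T \right)} = -7 + \frac{T - \left(118 + 215 P\right)}{P + T} = -7 + \frac{-118 + T - 215 P}{P + T}$)
$M{\left(-293,-52 \right)} - t{\left(-489 \right)} = \frac{2 \left(-59 - -32523 - -156\right)}{-293 - 52} - \frac{208}{209} \left(-489\right) = \frac{2 \left(-59 + 32523 + 156\right)}{-345} - - \frac{101712}{209} = 2 \left(- \frac{1}{345}\right) 32620 + \frac{101712}{209} = - \frac{13048}{69} + \frac{101712}{209} = \frac{4291096}{14421}$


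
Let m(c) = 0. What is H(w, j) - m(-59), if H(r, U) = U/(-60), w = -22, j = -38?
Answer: 19/30 ≈ 0.63333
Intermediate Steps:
H(r, U) = -U/60 (H(r, U) = U*(-1/60) = -U/60)
H(w, j) - m(-59) = -1/60*(-38) - 1*0 = 19/30 + 0 = 19/30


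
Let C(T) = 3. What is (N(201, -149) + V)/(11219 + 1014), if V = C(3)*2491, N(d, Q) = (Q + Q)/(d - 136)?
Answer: 485447/795145 ≈ 0.61051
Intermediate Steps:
N(d, Q) = 2*Q/(-136 + d) (N(d, Q) = (2*Q)/(-136 + d) = 2*Q/(-136 + d))
V = 7473 (V = 3*2491 = 7473)
(N(201, -149) + V)/(11219 + 1014) = (2*(-149)/(-136 + 201) + 7473)/(11219 + 1014) = (2*(-149)/65 + 7473)/12233 = (2*(-149)*(1/65) + 7473)*(1/12233) = (-298/65 + 7473)*(1/12233) = (485447/65)*(1/12233) = 485447/795145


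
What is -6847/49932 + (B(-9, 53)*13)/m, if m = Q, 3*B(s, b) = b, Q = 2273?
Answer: -4095515/113495436 ≈ -0.036085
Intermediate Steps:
B(s, b) = b/3
m = 2273
-6847/49932 + (B(-9, 53)*13)/m = -6847/49932 + (((1/3)*53)*13)/2273 = -6847*1/49932 + ((53/3)*13)*(1/2273) = -6847/49932 + (689/3)*(1/2273) = -6847/49932 + 689/6819 = -4095515/113495436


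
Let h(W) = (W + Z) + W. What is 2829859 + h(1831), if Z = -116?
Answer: 2833405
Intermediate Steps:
h(W) = -116 + 2*W (h(W) = (W - 116) + W = (-116 + W) + W = -116 + 2*W)
2829859 + h(1831) = 2829859 + (-116 + 2*1831) = 2829859 + (-116 + 3662) = 2829859 + 3546 = 2833405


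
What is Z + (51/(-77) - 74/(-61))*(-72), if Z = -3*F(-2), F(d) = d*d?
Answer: -242628/4697 ≈ -51.656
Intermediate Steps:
F(d) = d²
Z = -12 (Z = -3*(-2)² = -3*4 = -12)
Z + (51/(-77) - 74/(-61))*(-72) = -12 + (51/(-77) - 74/(-61))*(-72) = -12 + (51*(-1/77) - 74*(-1/61))*(-72) = -12 + (-51/77 + 74/61)*(-72) = -12 + (2587/4697)*(-72) = -12 - 186264/4697 = -242628/4697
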